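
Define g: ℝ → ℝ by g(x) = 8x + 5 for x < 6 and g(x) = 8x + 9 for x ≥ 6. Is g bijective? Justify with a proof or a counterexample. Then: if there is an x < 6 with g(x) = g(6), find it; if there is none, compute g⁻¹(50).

Both pieces are strictly increasing (slopes 8 and 8), so each is injective on its own interval.
The left piece maps (−∞, 6) onto (−∞, 53); the right piece maps [6, ∞) onto [57, ∞).
The images leave a gap (53 has no preimage), so g is not surjective, hence not bijective.
Because the two images are disjoint, no x < 6 has g(x) = g(6), so we compute g⁻¹(50): 50 lies in (−∞, 53), so solve 8x + 5 = 50: x = (50 − 5)/8 = 45/8.

45/8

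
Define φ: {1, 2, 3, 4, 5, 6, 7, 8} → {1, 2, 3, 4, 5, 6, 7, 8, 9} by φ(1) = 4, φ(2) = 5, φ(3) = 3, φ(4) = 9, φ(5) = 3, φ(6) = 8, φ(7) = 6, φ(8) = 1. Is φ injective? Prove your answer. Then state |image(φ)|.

φ(3) = 3 = φ(5) with 3 ≠ 5, so φ is not injective.
The image of φ is {1, 3, 4, 5, 6, 8, 9}, which has 7 elements.

7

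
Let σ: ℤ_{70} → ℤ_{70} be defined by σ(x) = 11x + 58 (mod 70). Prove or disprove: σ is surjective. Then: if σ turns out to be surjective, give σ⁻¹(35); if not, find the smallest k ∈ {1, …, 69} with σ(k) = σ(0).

By definition, σ is surjective if every y in the codomain equals σ(x) for some x in the domain.
Since gcd(11, 70) = 1, 11 is invertible modulo 70. Euclid's algorithm: 70 = 6·11 + 4, 11 = 2·4 + 3, 4 = 1·3 + 1; back-substituting gives 1 = 51·11 − 8·70, so 11⁻¹ ≡ 51 (mod 70).
Then y ↦ 51(y − 58) is a two-sided inverse to σ, so every y ∈ ℤ_{70} has a preimage.
Hence σ is surjective.
Since σ is surjective, we compute σ⁻¹(35): solve 11x + 58 ≡ 35 (mod 70), i.e. 11x ≡ 47 (mod 70).
Multiplying by 11⁻¹ = 51 gives x ≡ 51·47 = 2397 = 34·70 + 17 ≡ 17 (mod 70).
Check: σ(17) = 11·17 + 58 = 245 = 3·70 + 35 ≡ 35 (mod 70).

17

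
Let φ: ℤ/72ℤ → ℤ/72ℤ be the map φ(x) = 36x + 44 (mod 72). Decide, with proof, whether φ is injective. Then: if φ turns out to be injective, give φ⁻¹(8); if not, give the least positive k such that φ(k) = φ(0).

We have gcd(36, 72) = 36 > 1. Taking u = 0 and v = 2: φ(0) = 44 and φ(2) = 36·2 + 44 = 116 ≡ 44 (mod 72).
So φ(0) = φ(2) while 0 ≠ 2, hence φ is not injective.
Since φ is not injective, we find the least positive k with φ(k) = φ(0): this means 36k ≡ 0 (mod 72), i.e. 72 ∣ 36k. Since gcd(36, 72) = 36, dividing through by 36 this holds exactly when 2 ∣ k.
The smallest positive such k is 2.

2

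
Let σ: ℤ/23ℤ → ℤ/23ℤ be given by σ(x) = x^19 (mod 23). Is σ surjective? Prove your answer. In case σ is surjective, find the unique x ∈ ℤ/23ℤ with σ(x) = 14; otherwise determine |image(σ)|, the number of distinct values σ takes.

19

Since 23 is prime, the nonzero elements of ℤ/23ℤ form a cyclic group of order 22.
As gcd(19, 22) = 1, raising to the 19th power is a bijection on this group: if x_1^19 ≡ x_2^19 then (x_1x_2^{−1})^19 = 1, and the only element of order dividing gcd(19, 22) = 1 is 1, so x_1 = x_2.
With σ(0) = 0 this makes σ injective on all of ℤ/23ℤ, hence bijective (finite equal-size domain and codomain). In particular σ is surjective.
Since σ is surjective, we find the preimage of 14. The inverse of x ↦ x^19 on (ℤ/23ℤ)^× is x ↦ x^7, because 19·7 = 133 = 6·22 + 1 ≡ 1 (mod 22) and x^{22} = 1 for x ≠ 0 (Fermat). So σ⁻¹(14) = 14^7 mod 23.
Repeated squaring mod 23: 14^1 ≡ 14, 14^2 ≡ 14² = 196 ≡ 12, 14^4 ≡ 12² = 144 ≡ 6. Since 7 = 4 + 2 + 1, 14^7 ≡ 6·12·14: 6·12 = 72 ≡ 3, then 3·14 = 42 ≡ 19. So 14^7 ≡ 19 (mod 23).
Hence σ⁻¹(14) = 19.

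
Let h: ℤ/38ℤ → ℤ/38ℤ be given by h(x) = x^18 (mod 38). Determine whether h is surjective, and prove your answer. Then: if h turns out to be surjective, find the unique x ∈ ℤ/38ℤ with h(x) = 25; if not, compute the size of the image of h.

4

h(1) = 1^18 = 1.
h(3): Repeated squaring mod 38: 3^1 ≡ 3, 3^2 ≡ 3² = 9, 3^4 ≡ 9² = 81 ≡ 5, 3^8 ≡ 5² = 25, 3^16 ≡ 25² = 625 ≡ 17. Since 18 = 16 + 2, 3^18 ≡ 17·9: 17·9 = 153 ≡ 1. So 3^18 ≡ 1 (mod 38).
So h(1) = h(3) = 1 while 1 ≠ 3, thus h is not injective.
A non-injective map from the 38-element set ℤ/38ℤ to itself takes at most 37 distinct values, so it cannot be surjective. Hence h is not surjective.
Since h is not surjective, we determine |image(h)|. Computing x^18 mod 38 for each x (by repeated squaring, reducing mod 38 at every step), the values h(0), h(1), …, h(37) are: 0, 1, 20, 1, 20, 1, 20, 1, 20, 1, 20, 1, 20, 1, 20, 1, 20, 1, 20, 19, 20, 1, 20, 1, 20, 1, 20, 1, 20, 1, 20, 1, 20, 1, 20, 1, 20, 1.
The distinct values are {0, 1, 19, 20}; there are 4 of them.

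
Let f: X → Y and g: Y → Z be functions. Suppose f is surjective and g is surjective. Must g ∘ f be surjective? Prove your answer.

Let c ∈ Z. Since g is surjective, there is b ∈ Y with g(b) = c. Since f is surjective, there is a ∈ X with f(a) = b.
Then (g ∘ f)(a) = g(b) = c. Thus g ∘ f is surjective.

surjective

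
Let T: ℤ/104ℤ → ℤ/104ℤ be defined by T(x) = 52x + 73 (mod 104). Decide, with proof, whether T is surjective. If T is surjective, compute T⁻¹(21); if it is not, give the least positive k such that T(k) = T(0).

Since gcd(52, 104) = 52, we have 52x ≡ 0 (mod 52) for all x, so T(x) ≡ 21 (mod 52).
But 0 ≢ 21 (mod 52), so 0 ∈ ℤ/104ℤ has no preimage. Hence T is not surjective.
Since T is not surjective, we find the least positive k with T(k) = T(0): this means 52k ≡ 0 (mod 104), i.e. 104 ∣ 52k. Since gcd(52, 104) = 52, dividing through by 52 this holds exactly when 2 ∣ k.
The smallest positive such k is 2.

2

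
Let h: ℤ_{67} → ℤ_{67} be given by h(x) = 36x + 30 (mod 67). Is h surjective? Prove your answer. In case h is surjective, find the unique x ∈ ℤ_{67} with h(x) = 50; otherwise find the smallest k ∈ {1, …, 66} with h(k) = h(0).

8

By definition, h is surjective if every y in the codomain equals h(x) for some x in the domain.
Since gcd(36, 67) = 1, 36 is invertible modulo 67. Euclid's algorithm: 67 = 1·36 + 31, 36 = 1·31 + 5, 31 = 6·5 + 1; back-substituting gives 1 = 54·36 − 29·67, so 36⁻¹ ≡ 54 (mod 67).
For any y ∈ ℤ_{67}, x = 54(y − 30) mod 67 satisfies h(x) = 36·54(y − 30) + 30 ≡ y (since 36·54 ≡ 1 mod 67). So every y has a preimage.
Hence h is surjective.
Since h is surjective, we find h⁻¹(50): we need 36x ≡ 50 − 30 ≡ 20 (mod 67). Using 36⁻¹ = 54: x ≡ 54·20 = 1080 = 16·67 + 8, so x = 8.
Check: h(8) = 36·8 + 30 = 318 = 4·67 + 50 ≡ 50 (mod 67).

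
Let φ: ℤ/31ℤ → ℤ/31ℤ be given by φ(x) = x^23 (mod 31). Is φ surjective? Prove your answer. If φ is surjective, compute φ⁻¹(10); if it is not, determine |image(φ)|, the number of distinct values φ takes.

7

Since 31 is prime, the nonzero elements of ℤ/31ℤ form a cyclic group of order 30.
As gcd(23, 30) = 1, raising to the 23rd power is a bijection on this group: if x_1^23 ≡ x_2^23 then (x_1x_2^{−1})^23 = 1, and the only element of order dividing gcd(23, 30) = 1 is 1, so x_1 = x_2.
With φ(0) = 0 this makes φ injective on all of ℤ/31ℤ, hence bijective (finite equal-size domain and codomain). In particular φ is surjective.
Since φ is surjective, we find the preimage of 10. The inverse of x ↦ x^23 on (ℤ/31ℤ)^× is x ↦ x^17, because 23·17 = 391 = 13·30 + 1 ≡ 1 (mod 30) and x^{30} = 1 for x ≠ 0 (Fermat). So φ⁻¹(10) = 10^17 mod 31.
Repeated squaring mod 31: 10^1 ≡ 10, 10^2 ≡ 10² = 100 ≡ 7, 10^4 ≡ 7² = 49 ≡ 18, 10^8 ≡ 18² = 324 ≡ 14, 10^16 ≡ 14² = 196 ≡ 10. Since 17 = 16 + 1, 10^17 ≡ 10·10: 10·10 = 100 ≡ 7. So 10^17 ≡ 7 (mod 31).
Hence φ⁻¹(10) = 7.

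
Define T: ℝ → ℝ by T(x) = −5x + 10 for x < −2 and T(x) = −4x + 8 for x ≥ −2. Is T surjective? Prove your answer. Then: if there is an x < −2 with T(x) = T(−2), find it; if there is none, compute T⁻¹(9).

Both pieces are strictly decreasing (slopes −5 and −4), so each is injective on its own interval.
The left piece maps (−∞, −2) onto (20, ∞); the right piece maps [−2, ∞) onto (−∞, 16].
The union (20, ∞) ∪ (−∞, 16] omits the interval between 20 and 16; in particular 20 has no preimage. So T is not surjective.
Because the two images are disjoint, no x < −2 has T(x) = T(−2), so we compute T⁻¹(9): 9 lies in (−∞, 16], so solve −4x + 8 = 9: x = (9 − 8)/(−4) = −1/4.

-1/4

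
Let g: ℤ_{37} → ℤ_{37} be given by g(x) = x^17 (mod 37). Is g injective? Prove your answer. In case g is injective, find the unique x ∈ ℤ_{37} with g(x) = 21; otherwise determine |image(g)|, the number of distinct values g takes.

30

Since 37 is prime, the nonzero elements of ℤ_{37} form a cyclic group of order 36.
As gcd(17, 36) = 1, raising to the 17th power is a bijection on this group: if u^17 ≡ v^17 then (uv^{−1})^17 = 1, and the only element of order dividing gcd(17, 36) = 1 is 1, so u = v.
With g(0) = 0 this makes g injective on all of ℤ_{37}, hence bijective (finite equal-size domain and codomain). In particular g is injective.
Since g is injective, we find the preimage of 21. The inverse of x ↦ x^17 on (ℤ_{37})^× is x ↦ x^17, because 17·17 = 289 = 8·36 + 1 ≡ 1 (mod 36) and x^{36} = 1 for x ≠ 0 (Fermat). So g⁻¹(21) = 21^17 mod 37.
Repeated squaring mod 37: 21^1 ≡ 21, 21^2 ≡ 21² = 441 ≡ 34, 21^4 ≡ 34² = 1156 ≡ 9, 21^8 ≡ 9² = 81 ≡ 7, 21^16 ≡ 7² = 49 ≡ 12. Since 17 = 16 + 1, 21^17 ≡ 12·21: 12·21 = 252 ≡ 30. So 21^17 ≡ 30 (mod 37).
Hence g⁻¹(21) = 30.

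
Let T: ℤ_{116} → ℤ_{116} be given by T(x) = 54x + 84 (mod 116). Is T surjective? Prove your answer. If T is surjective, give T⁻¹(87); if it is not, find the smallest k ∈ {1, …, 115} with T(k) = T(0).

58

Recall that surjectivity means every element of the codomain has a preimage under T.
Since gcd(54, 116) = 2, we have 54x ≡ 0 (mod 2) for all x, so T(x) ≡ 0 (mod 2).
But 1 ≢ 0 (mod 2), so 1 ∈ ℤ_{116} has no preimage. So T is not surjective.
Since T is not surjective, we find the least positive k with T(k) = T(0): this means 54k ≡ 0 (mod 116), i.e. 116 ∣ 54k. Since gcd(54, 116) = 2, dividing through by 2 this holds exactly when 58 ∣ 27k, and as gcd(27, 58) = 1, exactly when 58 ∣ k.
The smallest positive such k is 58.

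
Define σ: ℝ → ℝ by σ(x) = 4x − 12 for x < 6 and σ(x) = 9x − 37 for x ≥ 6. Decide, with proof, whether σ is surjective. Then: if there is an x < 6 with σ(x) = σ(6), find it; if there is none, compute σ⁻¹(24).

Both pieces are strictly increasing (slopes 4 and 9), so each is injective on its own interval.
The left piece maps (−∞, 6) onto (−∞, 12); the right piece maps [6, ∞) onto [17, ∞).
The union (−∞, 12) ∪ [17, ∞) omits the interval between 12 and 17; in particular 12 has no preimage. So σ is not surjective.
Because the two images are disjoint, no x < 6 has σ(x) = σ(6), so we compute σ⁻¹(24): 24 lies in [17, ∞), so solve 9x − 37 = 24: x = (24 + 37)/9 = 61/9.

61/9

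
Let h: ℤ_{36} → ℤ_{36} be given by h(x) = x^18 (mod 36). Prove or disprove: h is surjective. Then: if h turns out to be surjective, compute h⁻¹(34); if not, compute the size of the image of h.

h(2): Repeated squaring mod 36: 2^1 ≡ 2, 2^2 ≡ 2² = 4, 2^4 ≡ 4² = 16, 2^8 ≡ 16² = 256 ≡ 4, 2^16 ≡ 4² = 16. Since 18 = 16 + 2, 2^18 ≡ 16·4: 16·4 = 64 ≡ 28. So 2^18 ≡ 28 (mod 36).
h(4): Repeated squaring mod 36: 4^1 ≡ 4, 4^2 ≡ 4² = 16, 4^4 ≡ 16² = 256 ≡ 4, 4^8 ≡ 4² = 16, 4^16 ≡ 16² = 256 ≡ 4. Since 18 = 16 + 2, 4^18 ≡ 4·16: 4·16 = 64 ≡ 28. So 4^18 ≡ 28 (mod 36).
So h(2) = h(4) = 28 while 2 ≠ 4, so h is not injective.
A non-injective map from the 36-element set ℤ_{36} to itself takes at most 35 distinct values, so it cannot be surjective. Therefore h is not surjective.
Since h is not surjective, we determine |image(h)|. Computing x^18 mod 36 for each x (by repeated squaring, reducing mod 36 at every step), the values h(0), h(1), …, h(35) are: 0, 1, 28, 9, 28, 1, 0, 1, 28, 9, 28, 1, 0, 1, 28, 9, 28, 1, 0, 1, 28, 9, 28, 1, 0, 1, 28, 9, 28, 1, 0, 1, 28, 9, 28, 1.
The distinct values are {0, 1, 9, 28}; there are 4 of them.

4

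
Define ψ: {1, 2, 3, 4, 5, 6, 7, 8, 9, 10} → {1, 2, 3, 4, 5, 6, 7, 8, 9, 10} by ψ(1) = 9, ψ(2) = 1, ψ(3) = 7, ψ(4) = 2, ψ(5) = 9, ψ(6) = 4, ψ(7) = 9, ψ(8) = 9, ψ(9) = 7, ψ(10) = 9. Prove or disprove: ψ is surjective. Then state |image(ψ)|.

5

No element maps to 3, so ψ is not surjective.
The image of ψ is {1, 2, 4, 7, 9}, which has 5 elements.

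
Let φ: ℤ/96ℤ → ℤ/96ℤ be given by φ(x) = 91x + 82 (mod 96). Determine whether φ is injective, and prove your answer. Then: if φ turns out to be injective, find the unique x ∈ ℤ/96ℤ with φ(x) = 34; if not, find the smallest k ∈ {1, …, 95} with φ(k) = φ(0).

48

If φ(x_1) = φ(x_2), then 91x_1 ≡ 91x_2 (mod 96). Because gcd(91, 96) = 1, we may cancel 91 to get x_1 ≡ x_2 (mod 96).
Therefore φ is injective.
We now compute 91⁻¹ mod 96 explicitly. Euclid's algorithm: 96 = 1·91 + 5, 91 = 18·5 + 1; back-substituting gives 1 = 19·91 − 18·96, so 91⁻¹ ≡ 19 (mod 96).
Since φ is injective, we compute φ⁻¹(34): solve 91x + 82 ≡ 34 (mod 96), i.e. 91x ≡ 48 (mod 96).
Multiplying by 91⁻¹ = 19 gives x ≡ 19·48 = 912 = 9·96 + 48 ≡ 48 (mod 96).
Check: φ(48) = 91·48 + 82 = 4450 = 46·96 + 34 ≡ 34 (mod 96).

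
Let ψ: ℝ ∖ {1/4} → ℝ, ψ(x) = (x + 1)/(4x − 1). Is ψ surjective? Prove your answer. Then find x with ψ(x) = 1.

If ψ(x) = 1/4, cross-multiplying gives 4(x + 1) = 1(4x − 1), which simplifies to 4 = −1 — false.  So 1/4 has no preimage and ψ is not surjective.
Solving ψ(x) = 1: cross-multiplying gives x + 1 = 1(4x − 1), which rearranges to −3x = −2, so x = 2/3.

2/3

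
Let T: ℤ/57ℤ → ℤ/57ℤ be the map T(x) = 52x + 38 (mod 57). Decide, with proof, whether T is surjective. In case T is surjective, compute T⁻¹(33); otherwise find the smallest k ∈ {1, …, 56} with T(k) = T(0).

Recall that surjectivity means every element of the codomain has a preimage under T.
Since gcd(52, 57) = 1, 52 is invertible modulo 57. Euclid's algorithm: 57 = 1·52 + 5, 52 = 10·5 + 2, 5 = 2·2 + 1; back-substituting gives 1 = 34·52 − 31·57, so 52⁻¹ ≡ 34 (mod 57).
Then y ↦ 34(y − 38) is a two-sided inverse to T, so every y ∈ ℤ/57ℤ has a preimage.
So T is surjective.
Since T is surjective, we compute T⁻¹(33): solve 52x + 38 ≡ 33 (mod 57), i.e. 52x ≡ 52 (mod 57).
Multiplying by 52⁻¹ = 34 gives x ≡ 34·52 = 1768 = 31·57 + 1 ≡ 1 (mod 57).
Check: T(1) = 52·1 + 38 = 90 = 1·57 + 33 ≡ 33 (mod 57).

1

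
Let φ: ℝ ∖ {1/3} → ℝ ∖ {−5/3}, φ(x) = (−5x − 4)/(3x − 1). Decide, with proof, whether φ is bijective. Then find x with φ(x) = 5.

1/20

Suppose φ(x_1) = φ(x_2). Cross-multiplying: (−5x_1 − 4)(3x_2 − 1) = (−5x_2 − 4)(3x_1 − 1).
Expanding both sides and cancelling the symmetric terms leaves 17·(x_1 − x_2) = 0. Since 17 ≠ 0, x_1 = x_2. Hence φ is injective.
For any y ≠ −5/3, solving y(3x − 1) = −5x − 4 for x gives a well-defined x ≠ 1/3. So φ is surjective.
Thus φ is bijective.
Solving φ(x) = 5: cross-multiplying gives −5x − 4 = 5(3x − 1), which rearranges to −20x = −1, so x = 1/20.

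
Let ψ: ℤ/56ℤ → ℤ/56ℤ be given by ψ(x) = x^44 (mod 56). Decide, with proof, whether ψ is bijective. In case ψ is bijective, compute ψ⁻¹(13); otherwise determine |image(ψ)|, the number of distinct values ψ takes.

8

ψ(6): Repeated squaring mod 56: 6^1 ≡ 6, 6^2 ≡ 6² = 36, 6^4 ≡ 36² = 1296 ≡ 8, 6^8 ≡ 8² = 64 ≡ 8, 6^16 ≡ 8² = 64 ≡ 8, 6^32 ≡ 8² = 64 ≡ 8. Since 44 = 32 + 8 + 4, 6^44 ≡ 8·8·8: 8·8 = 64 ≡ 8, then 8·8 = 64 ≡ 8. So 6^44 ≡ 8 (mod 56).
ψ(8): Repeated squaring mod 56: 8^1 ≡ 8, 8^2 ≡ 8² = 64 ≡ 8, 8^4 ≡ 8² = 64 ≡ 8, 8^8 ≡ 8² = 64 ≡ 8, 8^16 ≡ 8² = 64 ≡ 8, 8^32 ≡ 8² = 64 ≡ 8. Since 44 = 32 + 8 + 4, 8^44 ≡ 8·8·8: 8·8 = 64 ≡ 8, then 8·8 = 64 ≡ 8. So 8^44 ≡ 8 (mod 56).
So ψ(6) = ψ(8) = 8 while 6 ≠ 8, therefore ψ is not injective, hence not bijective.
Since ψ is not bijective, we determine |image(ψ)|. Computing x^44 mod 56 for each x (by repeated squaring, reducing mod 56 at every step), the values ψ(0), ψ(1), …, ψ(55) are: 0, 1, 32, 9, 16, 25, 8, 49, 8, 25, 16, 9, 32, 1, 0, 1, 32, 9, 16, 25, 8, 49, 8, 25, 16, 9, 32, 1, 0, 1, 32, 9, 16, 25, 8, 49, 8, 25, 16, 9, 32, 1, 0, 1, 32, 9, 16, 25, 8, 49, 8, 25, 16, 9, 32, 1.
The distinct values are {0, 1, 8, 9, 16, 25, 32, 49}; there are 8 of them.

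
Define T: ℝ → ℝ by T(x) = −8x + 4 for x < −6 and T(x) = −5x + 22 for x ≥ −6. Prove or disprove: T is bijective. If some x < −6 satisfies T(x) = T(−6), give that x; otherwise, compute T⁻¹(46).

-24/5

Both pieces are strictly decreasing (slopes −8 and −5), so each is injective on its own interval.
The left piece maps (−∞, −6) onto (52, ∞); the right piece maps [−6, ∞) onto (−∞, 52].
Since 52 = 52, the images partition ℝ: T is injective and surjective, hence bijective.
Because the two images are disjoint, no x < −6 has T(x) = T(−6), so we compute T⁻¹(46): 46 lies in (−∞, 52], so solve −5x + 22 = 46: x = (46 − 22)/(−5) = −24/5.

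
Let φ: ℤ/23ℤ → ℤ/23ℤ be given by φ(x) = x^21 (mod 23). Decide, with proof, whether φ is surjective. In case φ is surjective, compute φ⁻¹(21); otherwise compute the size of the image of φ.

Since 23 is prime, the nonzero elements of ℤ/23ℤ form a cyclic group of order 22.
As gcd(21, 22) = 1, raising to the 21st power is a bijection on this group: if a^21 ≡ b^21 then (ab^{−1})^21 = 1, and the only element of order dividing gcd(21, 22) = 1 is 1, so a = b.
With φ(0) = 0 this makes φ injective on all of ℤ/23ℤ, hence bijective (finite equal-size domain and codomain). In particular φ is surjective.
Since φ is surjective, we find the preimage of 21. The inverse of x ↦ x^21 on (ℤ/23ℤ)^× is x ↦ x^21, because 21·21 = 441 = 20·22 + 1 ≡ 1 (mod 22) and x^{22} = 1 for x ≠ 0 (Fermat). So φ⁻¹(21) = 21^21 mod 23.
Repeated squaring mod 23: 21^1 ≡ 21, 21^2 ≡ 21² = 441 ≡ 4, 21^4 ≡ 4² = 16, 21^8 ≡ 16² = 256 ≡ 3, 21^16 ≡ 3² = 9. Since 21 = 16 + 4 + 1, 21^21 ≡ 9·16·21: 9·16 = 144 ≡ 6, then 6·21 = 126 ≡ 11. So 21^21 ≡ 11 (mod 23).
Hence φ⁻¹(21) = 11.

11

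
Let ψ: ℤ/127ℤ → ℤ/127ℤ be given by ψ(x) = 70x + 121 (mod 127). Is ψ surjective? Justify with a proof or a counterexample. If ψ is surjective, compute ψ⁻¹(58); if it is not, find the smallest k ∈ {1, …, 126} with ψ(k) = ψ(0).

Recall that surjectivity means every element of the codomain has a preimage under ψ.
Since gcd(70, 127) = 1, 70 is invertible modulo 127. Euclid's algorithm: 127 = 1·70 + 57, 70 = 1·57 + 13, 57 = 4·13 + 5, 13 = 2·5 + 3, 5 = 1·3 + 2, 3 = 1·2 + 1; back-substituting gives 1 = 49·70 − 27·127, so 70⁻¹ ≡ 49 (mod 127).
Then y ↦ 49(y − 121) is a two-sided inverse to ψ, so every y ∈ ℤ/127ℤ has a preimage.
So ψ is surjective.
Since ψ is surjective, we find ψ⁻¹(58): we need 70x ≡ 58 − 121 ≡ 64 (mod 127). Using 70⁻¹ = 49: x ≡ 49·64 = 3136 = 24·127 + 88, so x = 88.
Check: ψ(88) = 70·88 + 121 = 6281 = 49·127 + 58 ≡ 58 (mod 127).

88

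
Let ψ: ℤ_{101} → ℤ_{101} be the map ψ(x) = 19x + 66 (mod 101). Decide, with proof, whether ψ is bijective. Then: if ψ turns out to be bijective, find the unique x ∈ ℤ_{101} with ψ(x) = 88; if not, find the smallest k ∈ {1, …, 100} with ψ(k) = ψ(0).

49

If ψ(u) = ψ(v), then 19u ≡ 19v (mod 101). Because gcd(19, 101) = 1, we may cancel 19 to get u ≡ v (mod 101).
We now compute 19⁻¹ mod 101 explicitly. Euclid's algorithm: 101 = 5·19 + 6, 19 = 3·6 + 1; back-substituting gives 1 = 16·19 − 3·101, so 19⁻¹ ≡ 16 (mod 101).
Then y ↦ 16(y − 66) is a two-sided inverse to ψ, so every y ∈ ℤ_{101} has a preimage.
Therefore ψ is bijective.
Since ψ is bijective, we compute ψ⁻¹(88): solve 19x + 66 ≡ 88 (mod 101), i.e. 19x ≡ 22 (mod 101).
Multiplying by 19⁻¹ = 16 gives x ≡ 16·22 = 352 = 3·101 + 49 ≡ 49 (mod 101).
Check: ψ(49) = 19·49 + 66 = 997 = 9·101 + 88 ≡ 88 (mod 101).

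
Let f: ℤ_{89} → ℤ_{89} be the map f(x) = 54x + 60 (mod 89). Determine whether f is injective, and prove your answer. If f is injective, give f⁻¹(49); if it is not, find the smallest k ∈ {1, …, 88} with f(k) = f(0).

41

Suppose f(s) = f(t) in ℤ_{89}. Then 54s + 60 ≡ 54t + 60 (mod 89), hence 54(s − t) ≡ 0 (mod 89).
Since gcd(54, 89) = 1, 54 is invertible modulo 89, so s − t ≡ 0 (mod 89), i.e. s = t.
Hence f is injective.
We now compute 54⁻¹ mod 89 explicitly. Euclid's algorithm: 89 = 1·54 + 35, 54 = 1·35 + 19, 35 = 1·19 + 16, 19 = 1·16 + 3, 16 = 5·3 + 1; back-substituting gives 1 = 61·54 − 37·89, so 54⁻¹ ≡ 61 (mod 89).
Since f is injective, we compute f⁻¹(49): solve 54x + 60 ≡ 49 (mod 89), i.e. 54x ≡ 78 (mod 89).
Multiplying by 54⁻¹ = 61 gives x ≡ 61·78 = 4758 = 53·89 + 41 ≡ 41 (mod 89).
Check: f(41) = 54·41 + 60 = 2274 = 25·89 + 49 ≡ 49 (mod 89).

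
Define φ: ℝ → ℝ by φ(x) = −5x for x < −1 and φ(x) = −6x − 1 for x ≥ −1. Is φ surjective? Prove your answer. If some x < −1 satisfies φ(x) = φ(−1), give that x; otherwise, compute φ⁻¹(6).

Both pieces are strictly decreasing (slopes −5 and −6), so each is injective on its own interval.
The left piece maps (−∞, −1) onto (5, ∞); the right piece maps [−1, ∞) onto (−∞, 5].
These images together cover ℝ, so φ is surjective.
Because the two images are disjoint, no x < −1 has φ(x) = φ(−1), so we compute φ⁻¹(6): 6 lies in (5, ∞), so solve −5x = 6: x = (6 − 0)/(−5) = −6/5.

-6/5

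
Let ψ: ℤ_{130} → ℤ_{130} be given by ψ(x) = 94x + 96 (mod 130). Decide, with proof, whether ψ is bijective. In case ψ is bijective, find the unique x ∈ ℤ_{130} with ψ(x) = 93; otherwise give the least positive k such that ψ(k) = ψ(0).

65

We have gcd(94, 130) = 2 > 1. Taking x_1 = 0 and x_2 = 65: ψ(0) = 96 and ψ(65) = 94·65 + 96 = 6206 ≡ 96 (mod 130).
So ψ(0) = ψ(65) while 0 ≠ 65, thus ψ is not injective, hence not bijective.
Since ψ is not bijective, we find the least positive k with ψ(k) = ψ(0): this means 94k ≡ 0 (mod 130), i.e. 130 ∣ 94k. Since gcd(94, 130) = 2, dividing through by 2 this holds exactly when 65 ∣ 47k, and as gcd(47, 65) = 1, exactly when 65 ∣ k.
The smallest positive such k is 65.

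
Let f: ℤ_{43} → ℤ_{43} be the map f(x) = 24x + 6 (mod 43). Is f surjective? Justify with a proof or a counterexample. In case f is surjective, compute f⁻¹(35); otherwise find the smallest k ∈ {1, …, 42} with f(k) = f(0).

3

Since gcd(24, 43) = 1, 24 is invertible modulo 43. Euclid's algorithm: 43 = 1·24 + 19, 24 = 1·19 + 5, 19 = 3·5 + 4, 5 = 1·4 + 1; back-substituting gives 1 = 9·24 − 5·43, so 24⁻¹ ≡ 9 (mod 43).
For any y ∈ ℤ_{43}, x = 9(y − 6) mod 43 satisfies f(x) = 24·9(y − 6) + 6 ≡ y (since 24·9 ≡ 1 mod 43). So every y has a preimage.
Thus f is surjective.
Since f is surjective, we find f⁻¹(35): we need 24x ≡ 35 − 6 ≡ 29 (mod 43). Using 24⁻¹ = 9: x ≡ 9·29 = 261 = 6·43 + 3, so x = 3.
Check: f(3) = 24·3 + 6 = 78 = 1·43 + 35 ≡ 35 (mod 43).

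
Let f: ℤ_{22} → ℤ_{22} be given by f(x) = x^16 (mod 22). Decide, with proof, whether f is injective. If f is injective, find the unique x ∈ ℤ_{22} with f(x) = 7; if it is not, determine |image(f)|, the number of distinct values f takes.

f(10): Repeated squaring mod 22: 10^1 ≡ 10, 10^2 ≡ 10² = 100 ≡ 12, 10^4 ≡ 12² = 144 ≡ 12, 10^8 ≡ 12² = 144 ≡ 12, 10^16 ≡ 12² = 144 ≡ 12. So 10^16 ≡ 12 (mod 22).
f(12): Repeated squaring mod 22: 12^1 ≡ 12, 12^2 ≡ 12² = 144 ≡ 12, 12^4 ≡ 12² = 144 ≡ 12, 12^8 ≡ 12² = 144 ≡ 12, 12^16 ≡ 12² = 144 ≡ 12. So 12^16 ≡ 12 (mod 22).
So f(10) = f(12) = 12 while 10 ≠ 12, so f is not injective.
Since f is not injective, we determine |image(f)|. Computing x^16 mod 22 for each x (by repeated squaring, reducing mod 22 at every step), the values f(0), f(1), …, f(21) are: 0, 1, 20, 3, 4, 5, 16, 15, 14, 9, 12, 11, 12, 9, 14, 15, 16, 5, 4, 3, 20, 1.
The distinct values are {0, 1, 3, 4, 5, 9, 11, 12, 14, 15, 16, 20}; there are 12 of them.

12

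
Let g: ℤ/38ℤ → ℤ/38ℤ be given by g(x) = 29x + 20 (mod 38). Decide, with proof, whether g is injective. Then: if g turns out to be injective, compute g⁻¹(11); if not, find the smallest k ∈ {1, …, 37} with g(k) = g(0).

If g(a) = g(b), then 29a ≡ 29b (mod 38). Because gcd(29, 38) = 1, we may cancel 29 to get a ≡ b (mod 38).
So g is injective.
We now compute 29⁻¹ mod 38 explicitly. Euclid's algorithm: 38 = 1·29 + 9, 29 = 3·9 + 2, 9 = 4·2 + 1; back-substituting gives 1 = 21·29 − 16·38, so 29⁻¹ ≡ 21 (mod 38).
Since g is injective, we find g⁻¹(11): we need 29x ≡ 11 − 20 ≡ 29 (mod 38). Using 29⁻¹ = 21: x ≡ 21·29 = 609 = 16·38 + 1, so x = 1.
Check: g(1) = 29·1 + 20 = 49 = 1·38 + 11 ≡ 11 (mod 38).

1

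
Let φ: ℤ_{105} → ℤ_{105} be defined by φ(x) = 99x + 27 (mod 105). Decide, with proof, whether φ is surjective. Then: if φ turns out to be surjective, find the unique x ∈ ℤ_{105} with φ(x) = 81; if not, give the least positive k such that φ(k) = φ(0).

35

Since gcd(99, 105) = 3, we have 99x ≡ 0 (mod 3) for all x, so φ(x) ≡ 0 (mod 3).
But 1 ≢ 0 (mod 3), so 1 ∈ ℤ_{105} has no preimage. Therefore φ is not surjective.
Since φ is not surjective, we find the least positive k with φ(k) = φ(0): this means 99k ≡ 0 (mod 105), i.e. 105 ∣ 99k. Since gcd(99, 105) = 3, dividing through by 3 this holds exactly when 35 ∣ 33k, and as gcd(33, 35) = 1, exactly when 35 ∣ k.
The smallest positive such k is 35.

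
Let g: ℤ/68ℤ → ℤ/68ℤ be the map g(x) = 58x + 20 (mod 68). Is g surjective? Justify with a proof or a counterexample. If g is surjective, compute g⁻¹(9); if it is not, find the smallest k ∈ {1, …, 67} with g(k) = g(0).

34

Since gcd(58, 68) = 2, we have 58x ≡ 0 (mod 2) for all x, so g(x) ≡ 0 (mod 2).
But 1 ≢ 0 (mod 2), so 1 ∈ ℤ/68ℤ has no preimage. So g is not surjective.
Since g is not surjective, we find the least positive k with g(k) = g(0): this means 58k ≡ 0 (mod 68), i.e. 68 ∣ 58k. Since gcd(58, 68) = 2, dividing through by 2 this holds exactly when 34 ∣ 29k, and as gcd(29, 34) = 1, exactly when 34 ∣ k.
The smallest positive such k is 34.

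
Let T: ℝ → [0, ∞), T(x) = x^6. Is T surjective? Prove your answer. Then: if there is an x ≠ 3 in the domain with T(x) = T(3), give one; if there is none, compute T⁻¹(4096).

For any y ∈ [0, ∞), x = y^{1/6} ∈ ℝ satisfies x^6 = y, so T is surjective.
For the follow-up, such an x exists: taking x = −3 ∈ ℝ gives T(−3) = 729 = T(3) with −3 ≠ 3.

-3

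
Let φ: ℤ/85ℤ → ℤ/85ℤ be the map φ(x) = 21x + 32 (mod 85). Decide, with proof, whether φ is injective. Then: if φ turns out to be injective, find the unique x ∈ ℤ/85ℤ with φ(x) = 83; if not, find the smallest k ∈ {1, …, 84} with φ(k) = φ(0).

Recall: φ is injective if φ(a) = φ(b) implies a = b.
Suppose φ(a) = φ(b) in ℤ/85ℤ. Then 21a + 32 ≡ 21b + 32 (mod 85), therefore 21(a − b) ≡ 0 (mod 85).
Since gcd(21, 85) = 1, 21 is invertible modulo 85, hence a − b ≡ 0 (mod 85), i.e. a = b.
Therefore φ is injective.
We now compute 21⁻¹ mod 85 explicitly. Euclid's algorithm: 85 = 4·21 + 1; back-substituting gives 1 = 81·21 − 20·85, so 21⁻¹ ≡ 81 (mod 85).
Since φ is injective, we find φ⁻¹(83): we need 21x ≡ 83 − 32 ≡ 51 (mod 85). Using 21⁻¹ = 81: x ≡ 81·51 = 4131 = 48·85 + 51, so x = 51.
Check: φ(51) = 21·51 + 32 = 1103 = 12·85 + 83 ≡ 83 (mod 85).

51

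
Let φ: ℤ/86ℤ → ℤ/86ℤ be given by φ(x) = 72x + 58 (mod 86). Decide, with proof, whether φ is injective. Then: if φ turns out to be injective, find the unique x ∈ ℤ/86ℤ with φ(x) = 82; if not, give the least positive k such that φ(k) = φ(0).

43

We have gcd(72, 86) = 2 > 1. Taking s = 0 and t = 43: φ(0) = 58 and φ(43) = 72·43 + 58 = 3154 ≡ 58 (mod 86).
So φ(0) = φ(43) while 0 ≠ 43, therefore φ is not injective.
Since φ is not injective, we find the least positive k with φ(k) = φ(0): this means 72k ≡ 0 (mod 86), i.e. 86 ∣ 72k. Since gcd(72, 86) = 2, dividing through by 2 this holds exactly when 43 ∣ 36k, and as gcd(36, 43) = 1, exactly when 43 ∣ k.
The smallest positive such k is 43.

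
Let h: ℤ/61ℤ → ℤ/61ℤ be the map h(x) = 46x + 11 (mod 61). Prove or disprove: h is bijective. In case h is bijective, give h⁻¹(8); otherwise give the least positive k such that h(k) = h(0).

49

Suppose h(x_1) = h(x_2) in ℤ/61ℤ. Then 46x_1 + 11 ≡ 46x_2 + 11 (mod 61), therefore 46(x_1 − x_2) ≡ 0 (mod 61).
Since gcd(46, 61) = 1, 46 is invertible modulo 61, thus x_1 − x_2 ≡ 0 (mod 61), i.e. x_1 = x_2.
We now compute 46⁻¹ mod 61 explicitly. Euclid's algorithm: 61 = 1·46 + 15, 46 = 3·15 + 1; back-substituting gives 1 = 4·46 − 3·61, so 46⁻¹ ≡ 4 (mod 61).
For any y ∈ ℤ/61ℤ, x = 4(y − 11) mod 61 satisfies h(x) = 46·4(y − 11) + 11 ≡ y (since 46·4 ≡ 1 mod 61). So every y has a preimage.
Therefore h is bijective.
Since h is bijective, we compute h⁻¹(8): solve 46x + 11 ≡ 8 (mod 61), i.e. 46x ≡ 58 (mod 61).
Multiplying by 46⁻¹ = 4 gives x ≡ 4·58 = 232 = 3·61 + 49 ≡ 49 (mod 61).
Check: h(49) = 46·49 + 11 = 2265 = 37·61 + 8 ≡ 8 (mod 61).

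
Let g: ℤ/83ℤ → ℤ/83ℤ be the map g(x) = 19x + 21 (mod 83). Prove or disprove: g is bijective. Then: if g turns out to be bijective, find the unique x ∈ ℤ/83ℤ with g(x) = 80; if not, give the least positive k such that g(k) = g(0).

By definition, g is injective if g(x_1) = g(x_2) implies x_1 = x_2.
If g(x_1) = g(x_2), then 19x_1 ≡ 19x_2 (mod 83). Because gcd(19, 83) = 1, we may cancel 19 to get x_1 ≡ x_2 (mod 83).
We now compute 19⁻¹ mod 83 explicitly. Euclid's algorithm: 83 = 4·19 + 7, 19 = 2·7 + 5, 7 = 1·5 + 2, 5 = 2·2 + 1; back-substituting gives 1 = 35·19 − 8·83, so 19⁻¹ ≡ 35 (mod 83).
Then y ↦ 35(y − 21) is a two-sided inverse to g, so every y ∈ ℤ/83ℤ has a preimage.
So g is bijective.
Since g is bijective, we compute g⁻¹(80): solve 19x + 21 ≡ 80 (mod 83), i.e. 19x ≡ 59 (mod 83).
Multiplying by 19⁻¹ = 35 gives x ≡ 35·59 = 2065 = 24·83 + 73 ≡ 73 (mod 83).
Check: g(73) = 19·73 + 21 = 1408 = 16·83 + 80 ≡ 80 (mod 83).

73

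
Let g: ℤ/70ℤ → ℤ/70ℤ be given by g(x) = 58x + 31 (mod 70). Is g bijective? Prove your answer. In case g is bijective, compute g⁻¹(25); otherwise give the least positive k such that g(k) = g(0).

35

We have gcd(58, 70) = 2 > 1. Taking a = 0 and b = 35: g(0) = 31 and g(35) = 58·35 + 31 = 2061 ≡ 31 (mod 70).
So g(0) = g(35) while 0 ≠ 35, so g is not injective, hence not bijective.
Since g is not bijective, we find the least positive k with g(k) = g(0): this means 58k ≡ 0 (mod 70), i.e. 70 ∣ 58k. Since gcd(58, 70) = 2, dividing through by 2 this holds exactly when 35 ∣ 29k, and as gcd(29, 35) = 1, exactly when 35 ∣ k.
The smallest positive such k is 35.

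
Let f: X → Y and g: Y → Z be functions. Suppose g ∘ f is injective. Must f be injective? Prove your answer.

injective

Suppose f(u) = f(v). Applying g: (g ∘ f)(u) = (g ∘ f)(v). Since g ∘ f is injective, u = v. Therefore f is injective.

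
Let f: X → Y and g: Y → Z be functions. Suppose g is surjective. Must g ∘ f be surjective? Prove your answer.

No. Take X = {1}, Y = Z = {1, 2, 3, 4}, f(1) = 1, and g = identity (surjective).
Then (g ∘ f)(1) = 1, and 4 ∈ Z has no preimage under g ∘ f, so g ∘ f is not surjective.

not surjective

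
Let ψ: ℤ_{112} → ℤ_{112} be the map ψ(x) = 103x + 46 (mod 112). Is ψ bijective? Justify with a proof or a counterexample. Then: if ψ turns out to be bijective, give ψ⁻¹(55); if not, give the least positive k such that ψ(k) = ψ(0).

111

If ψ(u) = ψ(v), then 103u ≡ 103v (mod 112). Because gcd(103, 112) = 1, we may cancel 103 to get u ≡ v (mod 112).
We now compute 103⁻¹ mod 112 explicitly. Euclid's algorithm: 112 = 1·103 + 9, 103 = 11·9 + 4, 9 = 2·4 + 1; back-substituting gives 1 = 87·103 − 80·112, so 103⁻¹ ≡ 87 (mod 112).
For any y ∈ ℤ_{112}, x = 87(y − 46) mod 112 satisfies ψ(x) = 103·87(y − 46) + 46 ≡ y (since 103·87 ≡ 1 mod 112). So every y has a preimage.
So ψ is bijective.
Since ψ is bijective, we find ψ⁻¹(55): we need 103x ≡ 55 − 46 ≡ 9 (mod 112). Using 103⁻¹ = 87: x ≡ 87·9 = 783 = 6·112 + 111, so x = 111.
Check: ψ(111) = 103·111 + 46 = 11479 = 102·112 + 55 ≡ 55 (mod 112).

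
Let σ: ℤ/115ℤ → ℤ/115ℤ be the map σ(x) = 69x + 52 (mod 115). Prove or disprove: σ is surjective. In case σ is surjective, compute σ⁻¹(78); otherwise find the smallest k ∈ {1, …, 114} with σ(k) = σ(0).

Since gcd(69, 115) = 23, we have 69x ≡ 0 (mod 23) for all x, so σ(x) ≡ 6 (mod 23).
But 0 ≢ 6 (mod 23), so 0 ∈ ℤ/115ℤ has no preimage. Therefore σ is not surjective.
Since σ is not surjective, we find the least positive k with σ(k) = σ(0): this means 69k ≡ 0 (mod 115), i.e. 115 ∣ 69k. Since gcd(69, 115) = 23, dividing through by 23 this holds exactly when 5 ∣ 3k, and as gcd(3, 5) = 1, exactly when 5 ∣ k.
The smallest positive such k is 5.

5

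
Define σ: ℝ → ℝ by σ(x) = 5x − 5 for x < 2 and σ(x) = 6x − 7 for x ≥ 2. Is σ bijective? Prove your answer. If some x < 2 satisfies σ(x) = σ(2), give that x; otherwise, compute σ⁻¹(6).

Both pieces are strictly increasing (slopes 5 and 6), so each is injective on its own interval.
The left piece maps (−∞, 2) onto (−∞, 5); the right piece maps [2, ∞) onto [5, ∞).
Since 5 = 5, the images partition ℝ: σ is injective and surjective, hence bijective.
Because the two images are disjoint, no x < 2 has σ(x) = σ(2), so we compute σ⁻¹(6): 6 lies in [5, ∞), so solve 6x − 7 = 6: x = (6 + 7)/6 = 13/6.

13/6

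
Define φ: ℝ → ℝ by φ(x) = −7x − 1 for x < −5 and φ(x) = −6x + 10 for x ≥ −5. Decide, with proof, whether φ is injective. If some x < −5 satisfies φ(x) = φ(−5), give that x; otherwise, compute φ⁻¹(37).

Both pieces are strictly decreasing (slopes −7 and −6), so each is injective on its own interval.
The left piece maps (−∞, −5) onto (34, ∞); the right piece maps [−5, ∞) onto (−∞, 40].
These images overlap. In particular φ(−5) = 40 (right piece), and solving −7x − 1 = 40 on the left piece gives x = −41/7 < −5.
So φ(−41/7) = φ(−5) with −41/7 ≠ −5, and φ is not injective. This x = −41/7 is the requested value below −5.

-41/7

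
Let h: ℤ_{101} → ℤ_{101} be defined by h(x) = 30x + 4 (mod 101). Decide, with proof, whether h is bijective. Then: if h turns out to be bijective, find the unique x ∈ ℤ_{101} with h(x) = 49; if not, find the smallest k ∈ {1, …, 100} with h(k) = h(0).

52

Recall: injectivity means: for all s, t in the domain, h(s) = h(t) implies s = t.
Suppose h(s) = h(t) in ℤ_{101}. Then 30s + 4 ≡ 30t + 4 (mod 101), therefore 30(s − t) ≡ 0 (mod 101).
Since gcd(30, 101) = 1, 30 is invertible modulo 101, thus s − t ≡ 0 (mod 101), i.e. s = t.
We now compute 30⁻¹ mod 101 explicitly. Euclid's algorithm: 101 = 3·30 + 11, 30 = 2·11 + 8, 11 = 1·8 + 3, 8 = 2·3 + 2, 3 = 1·2 + 1; back-substituting gives 1 = 64·30 − 19·101, so 30⁻¹ ≡ 64 (mod 101).
For any y ∈ ℤ_{101}, x = 64(y − 4) mod 101 satisfies h(x) = 30·64(y − 4) + 4 ≡ y (since 30·64 ≡ 1 mod 101). So every y has a preimage.
Thus h is bijective.
Since h is bijective, we compute h⁻¹(49): solve 30x + 4 ≡ 49 (mod 101), i.e. 30x ≡ 45 (mod 101).
Multiplying by 30⁻¹ = 64 gives x ≡ 64·45 = 2880 = 28·101 + 52 ≡ 52 (mod 101).
Check: h(52) = 30·52 + 4 = 1564 = 15·101 + 49 ≡ 49 (mod 101).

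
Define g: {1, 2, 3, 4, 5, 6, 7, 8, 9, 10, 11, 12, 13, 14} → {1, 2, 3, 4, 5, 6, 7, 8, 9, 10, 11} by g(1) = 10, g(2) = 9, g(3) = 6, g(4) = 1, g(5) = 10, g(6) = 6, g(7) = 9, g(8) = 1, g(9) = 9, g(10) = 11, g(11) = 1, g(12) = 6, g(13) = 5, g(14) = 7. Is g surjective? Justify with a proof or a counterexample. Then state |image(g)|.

No element maps to 2, so g is not surjective.
The image of g is {1, 5, 6, 7, 9, 10, 11}, which has 7 elements.

7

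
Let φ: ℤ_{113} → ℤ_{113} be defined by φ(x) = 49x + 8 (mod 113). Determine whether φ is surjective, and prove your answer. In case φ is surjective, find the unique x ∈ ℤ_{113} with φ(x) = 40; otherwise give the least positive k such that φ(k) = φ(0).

56

By definition, φ is surjective if every y in the codomain equals φ(x) for some x in the domain.
Since gcd(49, 113) = 1, 49 is invertible modulo 113. Euclid's algorithm: 113 = 2·49 + 15, 49 = 3·15 + 4, 15 = 3·4 + 3, 4 = 1·3 + 1; back-substituting gives 1 = 30·49 − 13·113, so 49⁻¹ ≡ 30 (mod 113).
For any y ∈ ℤ_{113}, x = 30(y − 8) mod 113 satisfies φ(x) = 49·30(y − 8) + 8 ≡ y (since 49·30 ≡ 1 mod 113). So every y has a preimage.
Hence φ is surjective.
Since φ is surjective, we compute φ⁻¹(40): solve 49x + 8 ≡ 40 (mod 113), i.e. 49x ≡ 32 (mod 113).
Multiplying by 49⁻¹ = 30 gives x ≡ 30·32 = 960 = 8·113 + 56 ≡ 56 (mod 113).
Check: φ(56) = 49·56 + 8 = 2752 = 24·113 + 40 ≡ 40 (mod 113).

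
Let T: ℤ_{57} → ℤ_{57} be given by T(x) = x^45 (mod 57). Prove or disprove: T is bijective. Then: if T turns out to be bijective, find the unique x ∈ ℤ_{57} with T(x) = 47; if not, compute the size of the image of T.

T(1) = 1^45 = 1.
T(4): Repeated squaring mod 57: 4^1 ≡ 4, 4^2 ≡ 4² = 16, 4^4 ≡ 16² = 256 ≡ 28, 4^8 ≡ 28² = 784 ≡ 43, 4^16 ≡ 43² = 1849 ≡ 25, 4^32 ≡ 25² = 625 ≡ 55. Since 45 = 32 + 8 + 4 + 1, 4^45 ≡ 55·43·28·4: 55·43 = 2365 ≡ 28, then 28·28 = 784 ≡ 43, then 43·4 = 172 ≡ 1. So 4^45 ≡ 1 (mod 57).
So T(1) = T(4) = 1 while 1 ≠ 4, hence T is not injective, hence not bijective.
Since T is not bijective, we determine |image(T)|. Computing x^45 mod 57 for each x (by repeated squaring, reducing mod 57 at every step), the values T(0), T(1), …, T(56) are: 0, 1, 56, 18, 1, 20, 39, 1, 56, 39, 37, 20, 18, 37, 56, 18, 1, 20, 18, 19, 20, 18, 37, 20, 39, 1, 20, 18, 1, 56, 39, 37, 56, 18, 37, 20, 39, 37, 38, 39, 37, 56, 39, 1, 20, 39, 37, 20, 18, 1, 56, 18, 37, 56, 39, 1, 56.
The distinct values are {0, 1, 18, 19, 20, 37, 38, 39, 56}; there are 9 of them.

9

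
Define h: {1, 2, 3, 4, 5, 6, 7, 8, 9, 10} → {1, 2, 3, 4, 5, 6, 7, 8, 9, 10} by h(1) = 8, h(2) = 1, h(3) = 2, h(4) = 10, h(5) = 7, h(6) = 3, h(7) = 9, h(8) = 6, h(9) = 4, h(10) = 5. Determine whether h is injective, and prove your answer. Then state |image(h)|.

The values h(1), …, h(10) are 8, 1, 2, 10, 7, 3, 9, 6, 4, 5 — all distinct.
So h(s) = h(t) only when s = t, and h is injective.
The image of h is {1, 2, 3, 4, 5, 6, 7, 8, 9, 10}, which has 10 elements.

10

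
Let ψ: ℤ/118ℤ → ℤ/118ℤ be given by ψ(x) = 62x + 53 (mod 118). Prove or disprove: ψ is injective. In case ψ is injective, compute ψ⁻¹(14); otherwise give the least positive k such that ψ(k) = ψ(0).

We have gcd(62, 118) = 2 > 1. Taking a = 0 and b = 59: ψ(0) = 53 and ψ(59) = 62·59 + 53 = 3711 ≡ 53 (mod 118).
So ψ(0) = ψ(59) while 0 ≠ 59, hence ψ is not injective.
Since ψ is not injective, we find the least positive k with ψ(k) = ψ(0): this means 62k ≡ 0 (mod 118), i.e. 118 ∣ 62k. Since gcd(62, 118) = 2, dividing through by 2 this holds exactly when 59 ∣ 31k, and as gcd(31, 59) = 1, exactly when 59 ∣ k.
The smallest positive such k is 59.

59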